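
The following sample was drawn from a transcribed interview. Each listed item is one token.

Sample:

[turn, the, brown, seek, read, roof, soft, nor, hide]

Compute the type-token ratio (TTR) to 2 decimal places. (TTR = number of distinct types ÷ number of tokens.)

N = 9 tokens, V = 9 types.
TTR = V / N = 9 / 9 = 1.00

1.00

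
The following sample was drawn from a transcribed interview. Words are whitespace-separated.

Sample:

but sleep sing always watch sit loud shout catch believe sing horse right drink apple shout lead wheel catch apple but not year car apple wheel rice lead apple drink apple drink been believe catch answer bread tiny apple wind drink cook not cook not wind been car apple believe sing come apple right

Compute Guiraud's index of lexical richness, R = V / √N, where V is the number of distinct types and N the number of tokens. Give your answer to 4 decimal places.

3.6742

N = 54, V = 27.
√N = 7.348469
R = 27 / 7.348469 = 3.6742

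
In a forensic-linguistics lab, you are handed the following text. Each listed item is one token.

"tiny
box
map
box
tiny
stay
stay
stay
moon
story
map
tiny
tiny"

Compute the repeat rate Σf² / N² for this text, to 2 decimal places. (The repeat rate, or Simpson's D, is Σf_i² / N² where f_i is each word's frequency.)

Frequencies: tiny:4, stay:3, box:2, map:2, moon:1, story:1
Σf² = 35; N² = 169
Repeat rate = 35 / 169 = 0.21

0.21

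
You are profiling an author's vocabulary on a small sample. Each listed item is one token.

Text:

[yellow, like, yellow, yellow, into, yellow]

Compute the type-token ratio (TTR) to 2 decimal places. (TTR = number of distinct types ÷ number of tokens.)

0.50

N = 6 tokens, V = 3 types.
TTR = V / N = 3 / 6 = 0.50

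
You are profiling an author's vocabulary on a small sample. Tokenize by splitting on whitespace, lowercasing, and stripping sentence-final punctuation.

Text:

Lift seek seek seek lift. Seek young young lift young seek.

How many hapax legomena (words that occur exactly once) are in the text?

0

Frequencies: seek:5, lift:3, young:3
Hapax (freq=1): (none)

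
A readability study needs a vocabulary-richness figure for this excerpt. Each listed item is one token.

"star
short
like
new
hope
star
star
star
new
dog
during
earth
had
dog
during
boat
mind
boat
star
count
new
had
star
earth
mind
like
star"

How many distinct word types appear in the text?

12

Distinct types: {boat, count, dog, during, earth, had, hope, like, mind, new, short, star}
V = 12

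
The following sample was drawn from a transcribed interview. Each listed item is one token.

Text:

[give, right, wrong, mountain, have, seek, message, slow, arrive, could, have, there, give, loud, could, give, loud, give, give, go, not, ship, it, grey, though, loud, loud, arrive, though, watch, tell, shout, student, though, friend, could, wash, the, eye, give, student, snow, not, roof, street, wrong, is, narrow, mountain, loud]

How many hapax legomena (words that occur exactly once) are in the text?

Frequencies: give:6, loud:5, could:3, though:3, wrong:2, mountain:2, have:2, arrive:2, not:2, student:2, right:1, seek:1, message:1, slow:1, there:1, go:1, ship:1, it:1, grey:1, watch:1, … (11 more, each freq 1)
Hapax (freq=1): eye, friend, go, grey, is, it, message, narrow, right, roof, seek, ship, shout, slow, snow, street, tell, the, there, wash, watch

21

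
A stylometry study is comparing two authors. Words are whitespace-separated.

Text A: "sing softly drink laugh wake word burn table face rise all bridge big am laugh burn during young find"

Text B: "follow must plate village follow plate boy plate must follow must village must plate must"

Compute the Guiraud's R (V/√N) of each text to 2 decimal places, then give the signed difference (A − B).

2.61

A: V=17, N=19, R=3.90
B: V=5, N=15, R=1.29
Difference = 3.90 − 1.29 = 2.61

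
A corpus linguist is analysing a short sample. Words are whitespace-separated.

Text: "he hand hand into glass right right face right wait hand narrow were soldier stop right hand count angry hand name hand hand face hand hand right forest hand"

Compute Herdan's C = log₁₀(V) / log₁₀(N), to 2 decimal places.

0.80

N = 29, V = 15.
log₁₀(V) = 1.176091, log₁₀(N) = 1.462398
C = 1.176091 / 1.462398 = 0.80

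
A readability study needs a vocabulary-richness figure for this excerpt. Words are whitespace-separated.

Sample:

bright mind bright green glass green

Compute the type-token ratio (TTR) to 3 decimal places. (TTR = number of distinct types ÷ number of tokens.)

0.667

N = 6 tokens, V = 4 types.
TTR = V / N = 4 / 6 = 0.667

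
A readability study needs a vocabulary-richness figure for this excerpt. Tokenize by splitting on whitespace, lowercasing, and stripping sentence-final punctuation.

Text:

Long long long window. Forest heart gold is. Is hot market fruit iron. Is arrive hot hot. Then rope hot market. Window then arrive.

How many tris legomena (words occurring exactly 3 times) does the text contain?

Frequencies: hot:4, long:3, is:3, window:2, market:2, arrive:2, then:2, forest:1, heart:1, gold:1, fruit:1, iron:1, rope:1
Words with frequency 3: is, long

2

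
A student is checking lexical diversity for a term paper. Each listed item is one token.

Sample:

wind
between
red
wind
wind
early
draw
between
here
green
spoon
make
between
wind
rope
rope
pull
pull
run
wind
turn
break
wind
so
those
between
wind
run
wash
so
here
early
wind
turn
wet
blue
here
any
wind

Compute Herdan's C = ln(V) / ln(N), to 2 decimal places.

0.82

N = 39, V = 20.
ln(V) = 2.995732, ln(N) = 3.663562
C = 2.995732 / 3.663562 = 0.82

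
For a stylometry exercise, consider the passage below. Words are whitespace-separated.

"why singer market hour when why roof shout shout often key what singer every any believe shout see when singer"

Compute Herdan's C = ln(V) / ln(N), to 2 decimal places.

N = 20, V = 14.
ln(V) = 2.639057, ln(N) = 2.995732
C = 2.639057 / 2.995732 = 0.88

0.88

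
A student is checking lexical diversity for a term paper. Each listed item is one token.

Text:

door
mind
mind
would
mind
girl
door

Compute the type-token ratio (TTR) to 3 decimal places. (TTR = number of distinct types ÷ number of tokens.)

N = 7 tokens, V = 4 types.
TTR = V / N = 4 / 7 = 0.571

0.571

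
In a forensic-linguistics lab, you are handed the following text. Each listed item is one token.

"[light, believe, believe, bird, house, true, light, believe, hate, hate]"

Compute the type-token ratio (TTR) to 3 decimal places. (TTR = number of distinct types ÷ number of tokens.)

N = 10 tokens, V = 6 types.
TTR = V / N = 6 / 10 = 0.600

0.600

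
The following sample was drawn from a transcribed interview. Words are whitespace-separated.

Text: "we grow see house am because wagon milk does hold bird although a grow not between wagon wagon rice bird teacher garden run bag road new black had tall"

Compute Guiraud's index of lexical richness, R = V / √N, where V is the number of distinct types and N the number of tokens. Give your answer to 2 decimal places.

N = 29, V = 25.
√N = 5.385165
R = 25 / 5.385165 = 4.64

4.64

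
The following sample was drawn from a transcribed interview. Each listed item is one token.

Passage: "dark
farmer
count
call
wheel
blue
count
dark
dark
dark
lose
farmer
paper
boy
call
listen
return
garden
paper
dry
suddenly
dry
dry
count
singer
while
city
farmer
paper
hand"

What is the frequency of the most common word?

4

Frequencies: dark:4, farmer:3, count:3, paper:3, dry:3, call:2, wheel:1, blue:1, lose:1, boy:1, listen:1, return:1, garden:1, suddenly:1, singer:1, while:1, city:1, hand:1
Most common: 'dark' with frequency 4.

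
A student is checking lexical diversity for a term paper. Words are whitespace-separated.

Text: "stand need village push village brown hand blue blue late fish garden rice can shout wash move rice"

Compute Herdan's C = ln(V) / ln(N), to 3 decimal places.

N = 18, V = 15.
ln(V) = 2.708050, ln(N) = 2.890372
C = 2.708050 / 2.890372 = 0.937

0.937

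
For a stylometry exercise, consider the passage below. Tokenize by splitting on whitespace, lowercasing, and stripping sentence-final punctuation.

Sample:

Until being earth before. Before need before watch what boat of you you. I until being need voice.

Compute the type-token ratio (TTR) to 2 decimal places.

0.67

N = 18 tokens, V = 12 types.
TTR = V / N = 12 / 18 = 0.67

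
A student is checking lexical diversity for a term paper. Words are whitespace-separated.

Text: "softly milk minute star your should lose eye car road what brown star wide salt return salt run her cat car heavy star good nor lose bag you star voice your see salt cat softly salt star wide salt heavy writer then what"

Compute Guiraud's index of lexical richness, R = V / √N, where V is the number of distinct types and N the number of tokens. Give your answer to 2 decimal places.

4.12

N = 43, V = 27.
√N = 6.557439
R = 27 / 6.557439 = 4.12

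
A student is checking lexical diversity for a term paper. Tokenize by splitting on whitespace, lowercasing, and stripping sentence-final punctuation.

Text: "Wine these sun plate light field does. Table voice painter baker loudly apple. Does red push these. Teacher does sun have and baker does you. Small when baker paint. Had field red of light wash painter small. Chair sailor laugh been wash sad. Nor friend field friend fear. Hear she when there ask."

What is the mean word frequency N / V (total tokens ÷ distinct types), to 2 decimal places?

N = 53 tokens, V = 37 types.
Mean frequency = N / V = 53 / 37 = 1.43

1.43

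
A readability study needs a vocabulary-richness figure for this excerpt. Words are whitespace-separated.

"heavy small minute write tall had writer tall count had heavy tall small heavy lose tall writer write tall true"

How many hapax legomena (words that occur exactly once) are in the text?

4

Frequencies: tall:5, heavy:3, small:2, write:2, had:2, writer:2, minute:1, count:1, lose:1, true:1
Hapax (freq=1): count, lose, minute, true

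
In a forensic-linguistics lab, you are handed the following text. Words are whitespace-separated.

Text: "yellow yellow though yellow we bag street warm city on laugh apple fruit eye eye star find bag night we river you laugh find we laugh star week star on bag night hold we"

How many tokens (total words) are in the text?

Tokens: yellow, yellow, though, yellow, we, bag, street, warm, city, on, laugh, apple, fruit, eye, eye, star, find, bag, night, we, river, you, laugh, find, we, laugh, star, week, star, on, bag, night, hold, we
N = 34

34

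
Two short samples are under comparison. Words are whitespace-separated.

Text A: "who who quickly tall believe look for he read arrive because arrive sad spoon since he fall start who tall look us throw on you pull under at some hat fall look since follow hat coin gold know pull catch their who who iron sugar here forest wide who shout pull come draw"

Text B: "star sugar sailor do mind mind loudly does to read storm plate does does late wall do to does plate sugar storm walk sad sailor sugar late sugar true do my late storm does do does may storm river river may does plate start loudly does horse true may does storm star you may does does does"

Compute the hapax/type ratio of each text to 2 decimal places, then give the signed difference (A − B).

0.40

A: hapax=29, V=38, ratio=0.76
B: hapax=8, V=22, ratio=0.36
Difference = 0.76 − 0.36 = 0.40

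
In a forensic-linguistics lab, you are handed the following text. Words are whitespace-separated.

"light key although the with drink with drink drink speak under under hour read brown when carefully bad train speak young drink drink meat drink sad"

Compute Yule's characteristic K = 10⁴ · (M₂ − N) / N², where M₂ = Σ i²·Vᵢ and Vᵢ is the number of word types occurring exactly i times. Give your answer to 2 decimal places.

532.54

Frequencies: drink:6, with:2, speak:2, under:2, light:1, key:1, although:1, the:1, hour:1, read:1, brown:1, when:1, carefully:1, bad:1, train:1, young:1, meat:1, sad:1
N = 26. Frequency spectrum: V_1=14, V_2=3, V_6=1
M₂ = 1²·14 + 2²·3 + 6²·1 = 62
K = 10000 × (62 − 26) / 26² = 532.54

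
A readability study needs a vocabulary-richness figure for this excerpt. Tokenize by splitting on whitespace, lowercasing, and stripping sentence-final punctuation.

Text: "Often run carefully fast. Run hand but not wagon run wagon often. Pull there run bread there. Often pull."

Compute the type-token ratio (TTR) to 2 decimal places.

N = 19 tokens, V = 11 types.
TTR = V / N = 11 / 19 = 0.58

0.58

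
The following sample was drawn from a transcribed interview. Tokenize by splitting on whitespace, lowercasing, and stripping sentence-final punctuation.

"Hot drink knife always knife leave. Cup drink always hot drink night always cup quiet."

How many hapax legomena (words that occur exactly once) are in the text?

3

Frequencies: drink:3, always:3, hot:2, knife:2, cup:2, leave:1, night:1, quiet:1
Hapax (freq=1): leave, night, quiet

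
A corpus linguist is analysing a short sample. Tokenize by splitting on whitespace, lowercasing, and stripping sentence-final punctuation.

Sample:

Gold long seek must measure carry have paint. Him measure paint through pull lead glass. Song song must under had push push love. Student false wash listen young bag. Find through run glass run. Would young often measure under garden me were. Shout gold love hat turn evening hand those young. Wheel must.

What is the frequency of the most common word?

Frequencies: must:3, measure:3, young:3, gold:2, paint:2, through:2, glass:2, song:2, under:2, push:2, love:2, run:2, long:1, seek:1, carry:1, have:1, him:1, pull:1, lead:1, had:1, … (18 more, each freq 1)
Most common: 'must' with frequency 3.

3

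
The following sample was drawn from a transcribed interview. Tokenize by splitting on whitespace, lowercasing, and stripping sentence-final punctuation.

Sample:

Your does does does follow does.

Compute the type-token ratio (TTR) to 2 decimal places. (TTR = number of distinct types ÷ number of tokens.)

N = 6 tokens, V = 3 types.
TTR = V / N = 3 / 6 = 0.50

0.50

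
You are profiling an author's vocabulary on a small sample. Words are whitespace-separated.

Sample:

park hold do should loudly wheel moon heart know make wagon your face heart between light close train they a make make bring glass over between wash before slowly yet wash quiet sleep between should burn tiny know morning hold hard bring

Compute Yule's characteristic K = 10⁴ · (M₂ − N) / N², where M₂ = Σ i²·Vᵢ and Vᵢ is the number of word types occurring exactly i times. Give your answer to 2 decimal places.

136.05

Frequencies: make:3, between:3, hold:2, should:2, heart:2, know:2, bring:2, wash:2, park:1, do:1, loudly:1, wheel:1, moon:1, wagon:1, your:1, face:1, light:1, close:1, train:1, they:1, … (12 more, each freq 1)
N = 42. Frequency spectrum: V_1=24, V_2=6, V_3=2
M₂ = 1²·24 + 2²·6 + 3²·2 = 66
K = 10000 × (66 − 42) / 42² = 136.05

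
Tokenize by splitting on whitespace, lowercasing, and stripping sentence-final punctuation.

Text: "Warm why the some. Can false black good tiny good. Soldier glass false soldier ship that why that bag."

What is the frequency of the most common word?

Frequencies: why:2, false:2, good:2, soldier:2, that:2, warm:1, the:1, some:1, can:1, black:1, tiny:1, glass:1, ship:1, bag:1
Most common: 'why' with frequency 2.

2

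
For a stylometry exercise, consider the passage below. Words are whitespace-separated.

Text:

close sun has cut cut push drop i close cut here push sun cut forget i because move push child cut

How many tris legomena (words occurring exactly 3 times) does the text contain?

Frequencies: cut:5, push:3, close:2, sun:2, i:2, has:1, drop:1, here:1, forget:1, because:1, move:1, child:1
Words with frequency 3: push

1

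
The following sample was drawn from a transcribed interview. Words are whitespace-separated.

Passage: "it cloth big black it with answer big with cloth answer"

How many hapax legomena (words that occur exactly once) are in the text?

Frequencies: it:2, cloth:2, big:2, with:2, answer:2, black:1
Hapax (freq=1): black

1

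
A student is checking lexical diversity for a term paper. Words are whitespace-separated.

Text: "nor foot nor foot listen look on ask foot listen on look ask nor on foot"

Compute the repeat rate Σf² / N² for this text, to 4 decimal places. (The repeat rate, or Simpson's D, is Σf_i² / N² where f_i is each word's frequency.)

0.1797

Frequencies: foot:4, nor:3, on:3, listen:2, look:2, ask:2
Σf² = 46; N² = 256
Repeat rate = 46 / 256 = 0.1797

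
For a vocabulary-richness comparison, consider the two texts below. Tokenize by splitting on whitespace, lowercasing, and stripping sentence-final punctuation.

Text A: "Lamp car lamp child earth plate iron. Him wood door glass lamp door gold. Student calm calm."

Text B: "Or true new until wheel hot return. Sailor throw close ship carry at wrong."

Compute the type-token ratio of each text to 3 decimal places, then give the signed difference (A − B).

-0.235

TTR(A) = 13/17 = 0.765
TTR(B) = 14/14 = 1.000
Difference = 0.765 − 1.000 = -0.235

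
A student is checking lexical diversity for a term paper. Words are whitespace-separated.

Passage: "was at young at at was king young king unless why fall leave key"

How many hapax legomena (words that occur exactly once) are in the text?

5

Frequencies: at:3, was:2, young:2, king:2, unless:1, why:1, fall:1, leave:1, key:1
Hapax (freq=1): fall, key, leave, unless, why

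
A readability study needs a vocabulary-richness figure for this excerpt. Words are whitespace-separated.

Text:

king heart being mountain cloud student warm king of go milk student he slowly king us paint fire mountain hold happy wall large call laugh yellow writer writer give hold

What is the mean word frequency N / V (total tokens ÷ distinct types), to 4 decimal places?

N = 30 tokens, V = 24 types.
Mean frequency = N / V = 30 / 24 = 1.2500

1.2500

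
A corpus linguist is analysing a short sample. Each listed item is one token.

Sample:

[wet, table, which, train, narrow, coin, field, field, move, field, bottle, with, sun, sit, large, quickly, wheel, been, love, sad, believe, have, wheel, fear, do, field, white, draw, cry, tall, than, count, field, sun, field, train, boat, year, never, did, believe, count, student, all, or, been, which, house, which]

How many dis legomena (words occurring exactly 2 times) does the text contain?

6

Frequencies: field:6, which:3, train:2, sun:2, wheel:2, been:2, believe:2, count:2, wet:1, table:1, narrow:1, coin:1, move:1, bottle:1, with:1, sit:1, large:1, quickly:1, love:1, sad:1, … (16 more, each freq 1)
Words with frequency 2: been, believe, count, sun, train, wheel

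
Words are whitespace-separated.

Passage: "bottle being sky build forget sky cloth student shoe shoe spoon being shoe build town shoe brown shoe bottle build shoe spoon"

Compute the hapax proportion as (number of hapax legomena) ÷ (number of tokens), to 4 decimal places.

Frequencies: shoe:6, build:3, bottle:2, being:2, sky:2, spoon:2, forget:1, cloth:1, student:1, town:1, brown:1
Hapax count = 5; token count = 22.
Ratio = 5 / 22 = 0.2273

0.2273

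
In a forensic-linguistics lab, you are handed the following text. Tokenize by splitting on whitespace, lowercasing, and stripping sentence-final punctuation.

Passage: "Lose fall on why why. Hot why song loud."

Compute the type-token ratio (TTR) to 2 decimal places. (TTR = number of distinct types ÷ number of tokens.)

N = 9 tokens, V = 7 types.
TTR = V / N = 7 / 9 = 0.78

0.78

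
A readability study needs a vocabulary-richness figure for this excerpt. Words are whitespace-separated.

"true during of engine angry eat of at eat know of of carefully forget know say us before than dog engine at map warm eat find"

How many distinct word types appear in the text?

Distinct types: {angry, at, before, carefully, dog, during, eat, engine, find, forget, know, map, of, say, than, true, us, warm}
V = 18

18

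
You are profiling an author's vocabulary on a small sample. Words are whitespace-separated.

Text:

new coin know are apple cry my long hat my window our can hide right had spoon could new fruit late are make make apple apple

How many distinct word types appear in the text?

20

Distinct types: {apple, are, can, coin, could, cry, fruit, had, hat, hide, know, late, long, make, my, new, our, right, spoon, window}
V = 20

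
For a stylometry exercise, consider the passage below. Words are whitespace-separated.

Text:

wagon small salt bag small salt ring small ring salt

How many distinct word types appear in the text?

Distinct types: {bag, ring, salt, small, wagon}
V = 5

5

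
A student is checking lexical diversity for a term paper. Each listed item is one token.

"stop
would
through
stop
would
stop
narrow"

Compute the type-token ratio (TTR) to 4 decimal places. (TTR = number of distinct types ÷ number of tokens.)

N = 7 tokens, V = 4 types.
TTR = V / N = 4 / 7 = 0.5714

0.5714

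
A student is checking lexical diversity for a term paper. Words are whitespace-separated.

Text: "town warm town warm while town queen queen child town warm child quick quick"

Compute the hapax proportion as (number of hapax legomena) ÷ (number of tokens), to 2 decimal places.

Frequencies: town:4, warm:3, queen:2, child:2, quick:2, while:1
Hapax count = 1; token count = 14.
Ratio = 1 / 14 = 0.07

0.07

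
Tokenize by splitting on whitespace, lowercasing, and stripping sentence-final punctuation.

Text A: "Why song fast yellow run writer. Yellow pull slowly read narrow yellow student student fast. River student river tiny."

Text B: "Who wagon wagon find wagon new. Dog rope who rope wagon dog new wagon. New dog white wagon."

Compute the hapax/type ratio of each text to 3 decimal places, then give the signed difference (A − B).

0.406

A: hapax=9, V=13, ratio=0.692
B: hapax=2, V=7, ratio=0.286
Difference = 0.692 − 0.286 = 0.406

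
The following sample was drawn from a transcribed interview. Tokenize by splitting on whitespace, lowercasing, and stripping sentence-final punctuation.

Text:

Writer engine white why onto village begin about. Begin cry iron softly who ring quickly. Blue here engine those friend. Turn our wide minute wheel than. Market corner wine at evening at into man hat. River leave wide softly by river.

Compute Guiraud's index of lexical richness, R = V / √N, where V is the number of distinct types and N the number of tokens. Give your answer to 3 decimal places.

N = 41, V = 35.
√N = 6.403124
R = 35 / 6.403124 = 5.466

5.466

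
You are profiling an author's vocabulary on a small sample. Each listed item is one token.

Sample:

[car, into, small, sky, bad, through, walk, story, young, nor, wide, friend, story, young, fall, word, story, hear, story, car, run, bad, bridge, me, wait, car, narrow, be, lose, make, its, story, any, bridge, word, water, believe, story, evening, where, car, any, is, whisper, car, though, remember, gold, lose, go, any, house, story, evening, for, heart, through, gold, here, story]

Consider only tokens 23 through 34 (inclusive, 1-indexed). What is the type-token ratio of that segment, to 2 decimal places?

Segment tokens 23–34: bridge, me, wait, car, narrow, be, lose, make, its, story, any, bridge
Segment N = 12, segment V = 11.
TTR = 11 / 12 = 0.92

0.92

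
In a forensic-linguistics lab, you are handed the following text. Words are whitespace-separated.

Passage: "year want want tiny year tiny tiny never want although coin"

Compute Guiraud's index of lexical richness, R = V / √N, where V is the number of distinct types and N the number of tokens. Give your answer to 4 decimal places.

N = 11, V = 6.
√N = 3.316625
R = 6 / 3.316625 = 1.8091

1.8091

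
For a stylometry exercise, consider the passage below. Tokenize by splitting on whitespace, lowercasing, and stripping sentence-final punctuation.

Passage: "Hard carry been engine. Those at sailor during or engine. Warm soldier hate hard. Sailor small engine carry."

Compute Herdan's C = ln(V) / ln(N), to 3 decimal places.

0.887

N = 18, V = 13.
ln(V) = 2.564949, ln(N) = 2.890372
C = 2.564949 / 2.890372 = 0.887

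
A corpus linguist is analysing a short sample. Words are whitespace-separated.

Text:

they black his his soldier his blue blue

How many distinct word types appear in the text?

5

Distinct types: {black, blue, his, soldier, they}
V = 5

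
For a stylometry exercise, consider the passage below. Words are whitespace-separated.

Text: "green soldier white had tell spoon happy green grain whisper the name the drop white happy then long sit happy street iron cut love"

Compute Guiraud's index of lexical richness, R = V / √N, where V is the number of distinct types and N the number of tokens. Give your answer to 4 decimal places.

3.8784

N = 24, V = 19.
√N = 4.898979
R = 19 / 4.898979 = 3.8784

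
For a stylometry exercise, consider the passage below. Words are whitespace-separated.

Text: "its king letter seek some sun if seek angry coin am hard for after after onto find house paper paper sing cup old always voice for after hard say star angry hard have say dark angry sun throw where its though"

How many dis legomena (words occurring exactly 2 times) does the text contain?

6

Frequencies: angry:3, hard:3, after:3, its:2, seek:2, sun:2, for:2, paper:2, say:2, king:1, letter:1, some:1, if:1, coin:1, am:1, onto:1, find:1, house:1, sing:1, cup:1, … (9 more, each freq 1)
Words with frequency 2: for, its, paper, say, seek, sun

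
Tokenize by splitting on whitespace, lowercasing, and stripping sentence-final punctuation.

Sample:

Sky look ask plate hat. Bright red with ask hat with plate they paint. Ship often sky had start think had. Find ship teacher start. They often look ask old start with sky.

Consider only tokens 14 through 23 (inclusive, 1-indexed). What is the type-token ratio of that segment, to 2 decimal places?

Segment tokens 14–23: paint, ship, often, sky, had, start, think, had, find, ship
Segment N = 10, segment V = 8.
TTR = 8 / 10 = 0.80

0.80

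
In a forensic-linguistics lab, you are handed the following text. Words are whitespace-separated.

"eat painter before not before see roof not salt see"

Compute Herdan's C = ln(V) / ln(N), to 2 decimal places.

N = 10, V = 7.
ln(V) = 1.945910, ln(N) = 2.302585
C = 1.945910 / 2.302585 = 0.85

0.85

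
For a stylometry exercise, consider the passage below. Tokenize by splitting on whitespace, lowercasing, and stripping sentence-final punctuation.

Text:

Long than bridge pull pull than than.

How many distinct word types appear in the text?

Distinct types: {bridge, long, pull, than}
V = 4

4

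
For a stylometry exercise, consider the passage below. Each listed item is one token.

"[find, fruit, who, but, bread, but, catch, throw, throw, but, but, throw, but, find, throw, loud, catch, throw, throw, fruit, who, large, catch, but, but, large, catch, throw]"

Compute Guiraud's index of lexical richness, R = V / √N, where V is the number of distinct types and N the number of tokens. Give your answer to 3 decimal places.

1.701

N = 28, V = 9.
√N = 5.291503
R = 9 / 5.291503 = 1.701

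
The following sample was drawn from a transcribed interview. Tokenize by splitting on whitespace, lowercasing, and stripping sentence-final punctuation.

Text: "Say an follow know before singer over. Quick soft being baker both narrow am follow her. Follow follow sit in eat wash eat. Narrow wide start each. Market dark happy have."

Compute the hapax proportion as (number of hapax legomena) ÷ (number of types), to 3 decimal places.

Frequencies: follow:4, narrow:2, eat:2, say:1, an:1, know:1, before:1, singer:1, over:1, quick:1, soft:1, being:1, baker:1, both:1, am:1, her:1, sit:1, in:1, wash:1, wide:1, … (6 more, each freq 1)
Hapax count = 23; type count = 26.
Ratio = 23 / 26 = 0.885

0.885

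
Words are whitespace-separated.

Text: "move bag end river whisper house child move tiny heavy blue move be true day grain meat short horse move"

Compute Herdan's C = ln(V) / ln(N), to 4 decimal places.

0.9457

N = 20, V = 17.
ln(V) = 2.833213, ln(N) = 2.995732
C = 2.833213 / 2.995732 = 0.9457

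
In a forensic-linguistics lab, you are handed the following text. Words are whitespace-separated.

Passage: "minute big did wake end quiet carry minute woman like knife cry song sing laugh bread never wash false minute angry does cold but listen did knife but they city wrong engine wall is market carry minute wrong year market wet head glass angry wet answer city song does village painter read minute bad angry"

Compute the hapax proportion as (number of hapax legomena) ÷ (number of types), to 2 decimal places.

0.69

Frequencies: minute:5, angry:3, did:2, carry:2, knife:2, song:2, does:2, but:2, city:2, wrong:2, market:2, wet:2, big:1, wake:1, end:1, quiet:1, woman:1, like:1, cry:1, sing:1, … (19 more, each freq 1)
Hapax count = 27; type count = 39.
Ratio = 27 / 39 = 0.69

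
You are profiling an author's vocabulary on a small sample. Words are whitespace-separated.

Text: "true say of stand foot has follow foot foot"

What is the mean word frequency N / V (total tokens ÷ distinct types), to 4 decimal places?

N = 9 tokens, V = 7 types.
Mean frequency = N / V = 9 / 7 = 1.2857

1.2857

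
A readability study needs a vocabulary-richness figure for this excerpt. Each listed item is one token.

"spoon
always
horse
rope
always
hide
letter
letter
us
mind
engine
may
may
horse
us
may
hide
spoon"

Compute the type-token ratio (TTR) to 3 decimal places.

N = 18 tokens, V = 10 types.
TTR = V / N = 10 / 18 = 0.556

0.556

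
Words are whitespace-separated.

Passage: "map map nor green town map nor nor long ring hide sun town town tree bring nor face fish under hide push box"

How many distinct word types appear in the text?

Distinct types: {box, bring, face, fish, green, hide, long, map, nor, push, ring, sun, town, tree, under}
V = 15

15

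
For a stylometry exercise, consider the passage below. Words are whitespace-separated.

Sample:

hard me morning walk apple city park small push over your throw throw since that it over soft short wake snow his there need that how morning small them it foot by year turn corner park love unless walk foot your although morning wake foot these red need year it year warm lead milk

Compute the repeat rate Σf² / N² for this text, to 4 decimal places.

Frequencies: morning:3, it:3, foot:3, year:3, walk:2, park:2, small:2, over:2, your:2, throw:2, that:2, wake:2, need:2, hard:1, me:1, apple:1, city:1, push:1, since:1, soft:1, … (17 more, each freq 1)
Σf² = 96; N² = 2916
Repeat rate = 96 / 2916 = 0.0329

0.0329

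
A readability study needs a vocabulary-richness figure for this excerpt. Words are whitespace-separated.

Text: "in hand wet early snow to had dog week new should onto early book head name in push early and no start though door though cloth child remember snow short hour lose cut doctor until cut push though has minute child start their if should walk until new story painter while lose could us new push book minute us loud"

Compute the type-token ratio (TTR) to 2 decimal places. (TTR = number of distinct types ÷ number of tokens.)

0.68

N = 60 tokens, V = 41 types.
TTR = V / N = 41 / 60 = 0.68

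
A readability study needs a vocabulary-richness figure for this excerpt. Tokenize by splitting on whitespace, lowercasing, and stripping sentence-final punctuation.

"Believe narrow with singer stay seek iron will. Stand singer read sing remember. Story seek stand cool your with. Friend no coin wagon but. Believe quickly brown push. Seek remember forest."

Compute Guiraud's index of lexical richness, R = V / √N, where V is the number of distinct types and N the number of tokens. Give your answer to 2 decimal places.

4.31

N = 31, V = 24.
√N = 5.567764
R = 24 / 5.567764 = 4.31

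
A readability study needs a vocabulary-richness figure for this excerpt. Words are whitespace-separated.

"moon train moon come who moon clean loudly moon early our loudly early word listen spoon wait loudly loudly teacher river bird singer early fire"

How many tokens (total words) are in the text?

Tokens: moon, train, moon, come, who, moon, clean, loudly, moon, early, our, loudly, early, word, listen, spoon, wait, loudly, loudly, teacher, river, bird, singer, early, fire
N = 25

25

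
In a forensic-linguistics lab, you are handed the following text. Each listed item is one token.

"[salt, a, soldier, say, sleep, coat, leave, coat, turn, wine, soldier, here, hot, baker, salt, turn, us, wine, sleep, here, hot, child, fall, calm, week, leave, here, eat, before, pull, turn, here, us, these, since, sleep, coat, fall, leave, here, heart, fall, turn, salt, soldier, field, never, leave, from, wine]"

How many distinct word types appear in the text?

26

Distinct types: {a, baker, before, calm, child, coat, eat, fall, field, from, heart, here, hot, leave, never, pull, salt, say, since, sleep, soldier, these, turn, us, week, wine}
V = 26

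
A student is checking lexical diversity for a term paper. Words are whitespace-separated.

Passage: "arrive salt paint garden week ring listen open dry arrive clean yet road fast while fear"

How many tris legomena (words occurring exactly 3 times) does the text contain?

Frequencies: arrive:2, salt:1, paint:1, garden:1, week:1, ring:1, listen:1, open:1, dry:1, clean:1, yet:1, road:1, fast:1, while:1, fear:1
Words with frequency 3: (none)

0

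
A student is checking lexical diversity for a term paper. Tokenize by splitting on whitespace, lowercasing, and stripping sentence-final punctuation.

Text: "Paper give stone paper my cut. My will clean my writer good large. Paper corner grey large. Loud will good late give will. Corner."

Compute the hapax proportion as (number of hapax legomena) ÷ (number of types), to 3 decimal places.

0.500

Frequencies: paper:3, my:3, will:3, give:2, good:2, large:2, corner:2, stone:1, cut:1, clean:1, writer:1, grey:1, loud:1, late:1
Hapax count = 7; type count = 14.
Ratio = 7 / 14 = 0.500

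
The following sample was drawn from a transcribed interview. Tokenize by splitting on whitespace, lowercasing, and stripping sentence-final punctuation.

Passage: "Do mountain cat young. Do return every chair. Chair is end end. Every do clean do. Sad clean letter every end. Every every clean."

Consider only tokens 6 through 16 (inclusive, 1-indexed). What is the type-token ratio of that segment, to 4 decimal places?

Segment tokens 6–16: return, every, chair, chair, is, end, end, every, do, clean, do
Segment N = 11, segment V = 7.
TTR = 7 / 11 = 0.6364

0.6364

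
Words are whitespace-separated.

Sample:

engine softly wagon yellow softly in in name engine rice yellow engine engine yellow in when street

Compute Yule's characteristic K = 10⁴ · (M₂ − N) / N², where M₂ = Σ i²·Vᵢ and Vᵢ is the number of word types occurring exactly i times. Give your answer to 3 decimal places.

899.654

Frequencies: engine:4, yellow:3, in:3, softly:2, wagon:1, name:1, rice:1, when:1, street:1
N = 17. Frequency spectrum: V_1=5, V_2=1, V_3=2, V_4=1
M₂ = 1²·5 + 2²·1 + 3²·2 + 4²·1 = 43
K = 10000 × (43 − 17) / 17² = 899.654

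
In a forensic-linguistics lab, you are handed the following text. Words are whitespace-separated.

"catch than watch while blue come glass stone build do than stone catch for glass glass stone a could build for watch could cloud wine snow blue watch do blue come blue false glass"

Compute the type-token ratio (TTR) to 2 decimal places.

0.50

N = 34 tokens, V = 17 types.
TTR = V / N = 17 / 34 = 0.50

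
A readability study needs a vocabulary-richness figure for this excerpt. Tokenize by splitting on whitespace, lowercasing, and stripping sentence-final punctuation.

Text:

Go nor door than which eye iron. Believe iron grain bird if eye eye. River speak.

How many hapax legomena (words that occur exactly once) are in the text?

Frequencies: eye:3, iron:2, go:1, nor:1, door:1, than:1, which:1, believe:1, grain:1, bird:1, if:1, river:1, speak:1
Hapax (freq=1): believe, bird, door, go, grain, if, nor, river, speak, than, which

11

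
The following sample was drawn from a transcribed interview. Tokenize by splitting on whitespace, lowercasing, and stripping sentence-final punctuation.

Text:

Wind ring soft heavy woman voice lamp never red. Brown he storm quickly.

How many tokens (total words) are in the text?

Tokens: wind, ring, soft, heavy, woman, voice, lamp, never, red, brown, he, storm, quickly
N = 13

13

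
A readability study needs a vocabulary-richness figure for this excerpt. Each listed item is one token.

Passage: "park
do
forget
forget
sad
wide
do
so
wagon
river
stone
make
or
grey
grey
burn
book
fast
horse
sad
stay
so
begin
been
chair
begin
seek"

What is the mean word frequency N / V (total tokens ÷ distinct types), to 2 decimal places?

N = 27 tokens, V = 21 types.
Mean frequency = N / V = 27 / 21 = 1.29

1.29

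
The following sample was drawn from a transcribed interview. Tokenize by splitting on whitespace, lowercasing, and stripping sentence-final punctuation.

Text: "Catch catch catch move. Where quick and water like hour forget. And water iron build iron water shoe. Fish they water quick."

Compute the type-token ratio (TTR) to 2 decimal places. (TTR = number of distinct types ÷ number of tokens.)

N = 22 tokens, V = 14 types.
TTR = V / N = 14 / 22 = 0.64

0.64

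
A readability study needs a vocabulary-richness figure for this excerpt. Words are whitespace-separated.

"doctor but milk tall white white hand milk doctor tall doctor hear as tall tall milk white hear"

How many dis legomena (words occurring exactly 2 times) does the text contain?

Frequencies: tall:4, doctor:3, milk:3, white:3, hear:2, but:1, hand:1, as:1
Words with frequency 2: hear

1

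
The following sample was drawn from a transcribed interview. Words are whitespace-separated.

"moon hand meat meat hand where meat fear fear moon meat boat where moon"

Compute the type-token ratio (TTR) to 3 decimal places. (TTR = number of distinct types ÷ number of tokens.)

N = 14 tokens, V = 6 types.
TTR = V / N = 6 / 14 = 0.429

0.429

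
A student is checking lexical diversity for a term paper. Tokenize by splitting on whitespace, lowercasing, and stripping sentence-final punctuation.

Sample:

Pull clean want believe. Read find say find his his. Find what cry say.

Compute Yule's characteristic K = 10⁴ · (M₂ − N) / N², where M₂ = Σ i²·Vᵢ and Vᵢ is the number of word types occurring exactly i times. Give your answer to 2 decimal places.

Frequencies: find:3, say:2, his:2, pull:1, clean:1, want:1, believe:1, read:1, what:1, cry:1
N = 14. Frequency spectrum: V_1=7, V_2=2, V_3=1
M₂ = 1²·7 + 2²·2 + 3²·1 = 24
K = 10000 × (24 − 14) / 14² = 510.20

510.20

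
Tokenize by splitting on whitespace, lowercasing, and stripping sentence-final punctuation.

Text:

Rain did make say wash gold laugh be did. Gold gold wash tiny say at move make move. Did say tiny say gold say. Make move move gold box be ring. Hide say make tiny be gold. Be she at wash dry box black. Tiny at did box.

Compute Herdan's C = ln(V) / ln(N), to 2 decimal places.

0.73

N = 48, V = 17.
ln(V) = 2.833213, ln(N) = 3.871201
C = 2.833213 / 3.871201 = 0.73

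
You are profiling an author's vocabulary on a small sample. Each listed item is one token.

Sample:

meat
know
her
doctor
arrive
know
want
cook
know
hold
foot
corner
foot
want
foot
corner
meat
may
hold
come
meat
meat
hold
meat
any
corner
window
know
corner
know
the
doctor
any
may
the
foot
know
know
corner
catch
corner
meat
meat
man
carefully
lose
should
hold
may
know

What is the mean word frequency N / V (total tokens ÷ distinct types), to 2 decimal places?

N = 50 tokens, V = 20 types.
Mean frequency = N / V = 50 / 20 = 2.50

2.50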